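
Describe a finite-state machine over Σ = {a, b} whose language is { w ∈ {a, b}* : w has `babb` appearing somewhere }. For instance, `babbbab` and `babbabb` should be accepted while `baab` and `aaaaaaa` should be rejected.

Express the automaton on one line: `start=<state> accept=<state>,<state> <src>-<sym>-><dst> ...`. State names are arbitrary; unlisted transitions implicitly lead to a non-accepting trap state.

start=s0 accept=s4 s0-a->s0 s0-b->s1 s1-a->s2 s1-b->s1 s2-a->s0 s2-b->s3 s3-a->s2 s3-b->s4 s4-a->s4 s4-b->s4

States s0..s3 record the length of the longest prefix of `babb` that matches the current input suffix. Reaching s4 means `babb` has been seen, and we stay there forever. Accept from s4.
With 5 states:
        a   b  
>  s0   s0  s1 
   s1   s2  s1 
   s2   s0  s3 
   s3   s2  s4 
 * s4   s4  s4 
(> = start, * = accepting)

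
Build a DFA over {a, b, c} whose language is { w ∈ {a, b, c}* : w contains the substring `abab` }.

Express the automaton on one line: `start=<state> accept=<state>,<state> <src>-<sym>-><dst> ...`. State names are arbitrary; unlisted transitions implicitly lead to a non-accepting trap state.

start=S0 accept=S4 S0-a->S1 S0-b->S0 S0-c->S0 S1-a->S1 S1-b->S2 S1-c->S0 S2-a->S3 S2-b->S0 S2-c->S0 S3-a->S1 S3-b->S4 S3-c->S0 S4-a->S4 S4-b->S4 S4-c->S4

Track how much of `abab` has been matched so far: state S0 is no progress, S4 is the absorbing accept state reached once `abab` has occurred. Intermediate states record partial matches; on a mismatch, fall back to the longest reusable overlap.
With 5 states:
        a   b   c  
>  S0   S1  S0  S0 
   S1   S1  S2  S0 
   S2   S3  S0  S0 
   S3   S1  S4  S0 
 * S4   S4  S4  S4 
(> = start, * = accepting)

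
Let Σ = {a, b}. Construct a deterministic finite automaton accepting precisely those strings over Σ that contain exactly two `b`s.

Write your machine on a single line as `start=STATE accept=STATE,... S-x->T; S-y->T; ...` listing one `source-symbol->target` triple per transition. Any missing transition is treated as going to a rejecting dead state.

Only the number of `b`s matters, and only up to 3. Make a chain q0 → q1 → q2 → q3 advanced by each `b` (with q3 absorbing); every other symbol self-loops. The accepting set is {q2}.
4 states suffice.
        a   b  
>  q0   q0  q1 
   q1   q1  q2 
 * q2   q2  q3 
   q3   q3  q3 
(> = start, * = accepting)

start=q0; accept=q2; q0-a->q0; q0-b->q1; q1-a->q1; q1-b->q2; q2-a->q2; q2-b->q3; q3-a->q3; q3-b->q3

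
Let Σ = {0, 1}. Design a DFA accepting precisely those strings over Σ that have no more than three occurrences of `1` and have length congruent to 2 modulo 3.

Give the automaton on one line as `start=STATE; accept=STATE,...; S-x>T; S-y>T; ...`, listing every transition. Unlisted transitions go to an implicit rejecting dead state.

Build one automaton per condition and run them in lockstep. One (5 states) tracks the count of `1`s, saturating at 4; the other (3 states) tracks the input length modulo 3. Each combined state is a pair, one component from each; accept when both components accept. Minimizing collapses redundant product states.
13 states suffice.
          0    1  
>  q0     q1   q2 
   q1     q3   q4 
   q2     q4   q5 
 * q3     q0   q6 
 * q4     q6   q7 
 * q5     q7   q8 
   q6     q2   q9 
   q7     q9  q10 
   q8    q10  q11 
   q9     q5  q12 
   q10   q12  q11 
   q11   q11  q11 
 * q12    q8  q11 
(> = start, * = accepting)

start=q0; accept=q3,q4,q5,q12; q0-0>q1; q0-1>q2; q1-0>q3; q1-1>q4; q2-0>q4; q2-1>q5; q3-0>q0; q3-1>q6; q4-0>q6; q4-1>q7; q5-0>q7; q5-1>q8; q6-0>q2; q6-1>q9; q7-0>q9; q7-1>q10; q8-0>q10; q8-1>q11; q9-0>q5; q9-1>q12; q10-0>q12; q10-1>q11; q11-0>q11; q11-1>q11; q12-0>q8; q12-1>q11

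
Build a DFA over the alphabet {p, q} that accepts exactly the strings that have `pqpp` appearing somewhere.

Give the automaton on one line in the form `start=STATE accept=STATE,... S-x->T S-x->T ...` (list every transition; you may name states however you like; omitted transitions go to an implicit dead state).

start=S0 accept=S4 S0-p->S1 S0-q->S0 S1-p->S1 S1-q->S2 S2-p->S3 S2-q->S0 S3-p->S4 S3-q->S2 S4-p->S4 S4-q->S4

Track how much of `pqpp` has been matched so far: state S0 is no progress, S4 is the absorbing accept state reached once `pqpp` has occurred. Intermediate states record partial matches; on a mismatch, fall back to the longest reusable overlap.
A 5-state machine:
        p   q  
>  S0   S1  S0 
   S1   S1  S2 
   S2   S3  S0 
   S3   S4  S2 
 * S4   S4  S4 
(> = start, * = accepting)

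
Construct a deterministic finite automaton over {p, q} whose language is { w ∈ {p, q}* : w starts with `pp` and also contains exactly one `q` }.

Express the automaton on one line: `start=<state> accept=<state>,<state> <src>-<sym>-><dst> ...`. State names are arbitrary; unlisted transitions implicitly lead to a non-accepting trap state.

start=A accept=F A-p->B A-q->C B-p->D B-q->C C-p->C C-q->E D-p->D D-q->F E-p->E E-q->E F-p->F F-q->G G-p->G G-q->G

Run two small machines in parallel and take their product. The first has 4 states tracking whether the input so far still matches the prefix `pp`; the second has 3 states tracking the count of `q`s, saturating at 2. A product state is a pair (one from each), accepting exactly when both do.
A 7-state machine:
       p  q 
>  A   B  C 
   B   D  C 
   C   C  E 
   D   D  F 
   E   E  E 
 * F   F  G 
   G   G  G 
(> = start, * = accepting)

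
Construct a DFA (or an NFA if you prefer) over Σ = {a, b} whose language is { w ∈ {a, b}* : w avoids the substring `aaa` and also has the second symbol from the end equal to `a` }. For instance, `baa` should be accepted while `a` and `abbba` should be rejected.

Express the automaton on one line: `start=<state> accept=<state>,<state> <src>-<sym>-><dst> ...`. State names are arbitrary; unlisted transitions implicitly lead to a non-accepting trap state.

Run two small machines in parallel and take their product. One (4 states) tracks partial matches of the forbidden pattern `aaa`; the other (7 states) tracks the last 2 symbols read. Each combined state is a pair, one component from each; accept when both components accept.
An 11-state machine:
          a    b  
>  s0     s1   s2 
   s1     s3   s4 
   s2     s5   s6 
 * s3     s7   s4 
 * s4     s5   s6 
   s5     s3   s4 
   s6     s5   s6 
   s7     s7   s8 
   s8     s9  s10 
   s9     s7   s8 
   s10    s9  s10 
(> = start, * = accepting)

start=s0 accept=s3,s4 s0-a->s1 s0-b->s2 s1-a->s3 s1-b->s4 s2-a->s5 s2-b->s6 s3-a->s7 s3-b->s4 s4-a->s5 s4-b->s6 s5-a->s3 s5-b->s4 s6-a->s5 s6-b->s6 s7-a->s7 s7-b->s8 s8-a->s9 s8-b->s10 s9-a->s7 s9-b->s8 s10-a->s9 s10-b->s10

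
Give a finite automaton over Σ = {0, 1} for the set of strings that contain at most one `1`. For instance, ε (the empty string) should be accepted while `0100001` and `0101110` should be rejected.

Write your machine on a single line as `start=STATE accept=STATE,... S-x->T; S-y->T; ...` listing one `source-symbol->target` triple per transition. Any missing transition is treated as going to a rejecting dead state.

Only the number of `1`s matters, and only up to 2. Make a chain S0 → S1 → S2 advanced by each `1` (with S2 absorbing); every other symbol self-loops. The accepting set is {S0, S1}.
With 3 states:
        0   1  
>* S0   S0  S1 
 * S1   S1  S2 
   S2   S2  S2 
(> = start, * = accepting)

start=S0; accept=S0,S1; S0-0->S0; S0-1->S1; S1-0->S1; S1-1->S2; S2-0->S2; S2-1->S2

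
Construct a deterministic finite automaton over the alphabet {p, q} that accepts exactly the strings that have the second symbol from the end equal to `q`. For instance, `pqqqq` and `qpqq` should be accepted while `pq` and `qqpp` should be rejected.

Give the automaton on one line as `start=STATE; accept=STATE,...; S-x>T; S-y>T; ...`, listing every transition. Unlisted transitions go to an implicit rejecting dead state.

start=A; accept=F,G; A-p>B; A-q>C; B-p>D; B-q>E; C-p>F; C-q>G; D-p>D; D-q>E; E-p>F; E-q>G; F-p>D; F-q>E; G-p>F; G-q>G

Because acceptance depends on a position counted from the end, the machine has to buffer the most recent 2 symbols. Make each state the string of the last up-to-2 symbols read; on input `x` shift the window left and append `x`. Accept when the buffered window has length 2 and begins with `q`.
7 states suffice.
       p  q 
>  A   B  C 
   B   D  E 
   C   F  G 
   D   D  E 
   E   F  G 
 * F   D  E 
 * G   F  G 
(> = start, * = accepting)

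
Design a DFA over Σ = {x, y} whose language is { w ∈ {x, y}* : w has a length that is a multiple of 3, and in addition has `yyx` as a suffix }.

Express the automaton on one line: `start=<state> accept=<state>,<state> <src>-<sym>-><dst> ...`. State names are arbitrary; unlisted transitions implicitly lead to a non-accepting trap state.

start=q0 accept=q5 q0-x->q1 q0-y->q2 q1-x->q3 q1-y->q3 q2-x->q3 q2-y->q4 q3-x->q0 q3-y->q0 q4-x->q5 q4-y->q0 q5-x->q1 q5-y->q2

Run two small machines in parallel and take their product. One (3 states) tracks the input length modulo 3; the other (4 states) tracks how much of the suffix `yyx` has currently been matched. Each combined state is a pair, one component from each; accept when both components accept. Minimizing collapses redundant product states.
A 6-state machine:
        x   y  
>  q0   q1  q2 
   q1   q3  q3 
   q2   q3  q4 
   q3   q0  q0 
   q4   q5  q0 
 * q5   q1  q2 
(> = start, * = accepting)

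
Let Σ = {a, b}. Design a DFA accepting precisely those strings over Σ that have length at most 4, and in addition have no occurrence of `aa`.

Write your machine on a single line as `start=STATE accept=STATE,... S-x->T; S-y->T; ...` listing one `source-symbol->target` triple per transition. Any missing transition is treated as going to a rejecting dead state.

start=q0; accept=q0,q1,q2,q4,q5,q7,q8,q10,q11; q0-a->q1; q0-b->q2; q1-a->q3; q1-b->q4; q2-a->q5; q2-b->q4; q3-a->q6; q3-b->q6; q4-a->q7; q4-b->q8; q5-a->q6; q5-b->q8; q6-a->q9; q6-b->q9; q7-a->q9; q7-b->q10; q8-a->q11; q8-b->q10; q9-a->q12; q9-b->q12; q10-a->q13; q10-b->q14; q11-a->q12; q11-b->q14; q12-a->q12; q12-b->q12; q13-a->q12; q13-b->q14; q14-a->q13; q14-b->q14

Build one automaton per condition and run them in lockstep. One (6 states) tracks the input length, saturating at 5; the other (3 states) tracks partial matches of the forbidden pattern `aa`. Each combined state is a pair, one component from each; accept when both components accept.
          a    b  
>* q0     q1   q2 
 * q1     q3   q4 
 * q2     q5   q4 
   q3     q6   q6 
 * q4     q7   q8 
 * q5     q6   q8 
   q6     q9   q9 
 * q7     q9  q10 
 * q8    q11  q10 
   q9    q12  q12 
 * q10   q13  q14 
 * q11   q12  q14 
   q12   q12  q12 
   q13   q12  q14 
   q14   q13  q14 
(> = start, * = accepting)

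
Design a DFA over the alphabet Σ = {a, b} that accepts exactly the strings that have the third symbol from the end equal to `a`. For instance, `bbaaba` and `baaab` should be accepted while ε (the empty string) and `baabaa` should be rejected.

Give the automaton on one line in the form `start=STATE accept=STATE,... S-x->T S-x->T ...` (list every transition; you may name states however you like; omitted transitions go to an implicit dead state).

A DFA must remember the last 3 symbols (since which symbol is third-to-last isn't known until the input ends). Use one state per possible window of the last ≤3 symbols; accept from those whose window starts with `a`.
          a    b  
>  q0     q1   q2 
   q1     q3   q4 
   q2     q5   q6 
   q3     q7   q8 
   q4     q9  q10 
   q5    q11  q12 
   q6    q13  q14 
 * q7     q7   q8 
 * q8     q9  q10 
 * q9    q11  q12 
 * q10   q13  q14 
   q11    q7   q8 
   q12    q9  q10 
   q13   q11  q12 
   q14   q13  q14 
(> = start, * = accepting)

start=q0 accept=q7,q8,q9,q10 q0-a->q1 q0-b->q2 q1-a->q3 q1-b->q4 q2-a->q5 q2-b->q6 q3-a->q7 q3-b->q8 q4-a->q9 q4-b->q10 q5-a->q11 q5-b->q12 q6-a->q13 q6-b->q14 q7-a->q7 q7-b->q8 q8-a->q9 q8-b->q10 q9-a->q11 q9-b->q12 q10-a->q13 q10-b->q14 q11-a->q7 q11-b->q8 q12-a->q9 q12-b->q10 q13-a->q11 q13-b->q12 q14-a->q13 q14-b->q14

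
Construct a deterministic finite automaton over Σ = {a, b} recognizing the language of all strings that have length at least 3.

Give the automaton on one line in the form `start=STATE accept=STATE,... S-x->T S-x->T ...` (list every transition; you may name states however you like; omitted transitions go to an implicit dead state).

Count input length up to 4: every symbol moves from q0 toward q4, which means 'more than 3' and absorbs. Accept from {q3, q4}.
        a   b  
>  q0   q1  q1 
   q1   q2  q2 
   q2   q3  q3 
 * q3   q4  q4 
 * q4   q4  q4 
(> = start, * = accepting)

start=q0 accept=q3,q4 q0-a->q1 q0-b->q1 q1-a->q2 q1-b->q2 q2-a->q3 q2-b->q3 q3-a->q4 q3-b->q4 q4-a->q4 q4-b->q4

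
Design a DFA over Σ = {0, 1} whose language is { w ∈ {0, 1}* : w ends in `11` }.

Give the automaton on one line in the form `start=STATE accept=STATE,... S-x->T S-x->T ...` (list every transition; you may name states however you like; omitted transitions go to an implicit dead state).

Let each state record the length of the longest suffix of the input read so far that is also a prefix of `11`. B means the last symbol is `1`; C means the last 2 symbols are `11`. Accept only at C, where the string currently ends in `11`.
3 states suffice.
       0  1 
>  A   A  B 
   B   A  C 
 * C   A  C 
(> = start, * = accepting)

start=A accept=C A-0->A A-1->B B-0->A B-1->C C-0->A C-1->C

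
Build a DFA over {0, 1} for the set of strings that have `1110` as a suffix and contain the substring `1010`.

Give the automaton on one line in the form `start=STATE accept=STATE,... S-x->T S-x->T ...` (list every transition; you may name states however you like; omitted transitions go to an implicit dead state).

Build one automaton per condition and run them in lockstep. The first has 5 states tracking how much of the suffix `1110` has currently been matched; the second has 5 states tracking whether and how much of `1010` has been seen. A product state is a pair (one from each), accepting exactly when both do.
With 12 states:
          0    1  
>  s0     s0   s1 
   s1     s2   s3 
   s2     s0   s4 
   s3     s2   s5 
   s4     s6   s3 
   s5     s7   s5 
   s6     s6   s8 
   s7     s0   s4 
   s8     s6   s9 
   s9     s6  s10 
   s10   s11  s10 
 * s11    s6   s8 
(> = start, * = accepting)

start=s0 accept=s11 s0-0->s0 s0-1->s1 s1-0->s2 s1-1->s3 s2-0->s0 s2-1->s4 s3-0->s2 s3-1->s5 s4-0->s6 s4-1->s3 s5-0->s7 s5-1->s5 s6-0->s6 s6-1->s8 s7-0->s0 s7-1->s4 s8-0->s6 s8-1->s9 s9-0->s6 s9-1->s10 s10-0->s11 s10-1->s10 s11-0->s6 s11-1->s8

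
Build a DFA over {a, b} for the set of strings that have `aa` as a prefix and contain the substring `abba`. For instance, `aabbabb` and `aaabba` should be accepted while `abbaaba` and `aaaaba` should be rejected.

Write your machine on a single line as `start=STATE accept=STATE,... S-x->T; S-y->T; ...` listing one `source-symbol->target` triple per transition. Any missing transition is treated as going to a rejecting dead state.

start=s0; accept=s10; s0-a->s1; s0-b->s2; s1-a->s3; s1-b->s4; s2-a->s5; s2-b->s2; s3-a->s3; s3-b->s6; s4-a->s5; s4-b->s7; s5-a->s5; s5-b->s4; s6-a->s3; s6-b->s8; s7-a->s9; s7-b->s2; s8-a->s10; s8-b->s11; s9-a->s9; s9-b->s9; s10-a->s10; s10-b->s10; s11-a->s3; s11-b->s11

Build one automaton per condition and run them in lockstep. One (4 states) tracks whether the input so far still matches the prefix `aa`; the other (5 states) tracks whether and how much of `abba` has been seen. Each combined state is a pair, one component from each; accept when both components accept.
A 12-state machine:
          a    b  
>  s0     s1   s2 
   s1     s3   s4 
   s2     s5   s2 
   s3     s3   s6 
   s4     s5   s7 
   s5     s5   s4 
   s6     s3   s8 
   s7     s9   s2 
   s8    s10  s11 
   s9     s9   s9 
 * s10   s10  s10 
   s11    s3  s11 
(> = start, * = accepting)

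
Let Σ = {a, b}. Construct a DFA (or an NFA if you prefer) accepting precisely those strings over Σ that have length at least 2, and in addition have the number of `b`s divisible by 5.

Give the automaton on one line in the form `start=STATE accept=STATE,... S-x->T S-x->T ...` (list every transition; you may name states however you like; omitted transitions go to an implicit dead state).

Run two small machines in parallel and take their product. The first has 4 states tracking the input length, saturating at 3; the second has 5 states tracking the count of `b`s modulo 5. A product state is a pair (one from each), accepting exactly when both do. Equivalent product states are then merged.
With 7 states:
        a   b  
>  S0   S1  S2 
   S1   S3  S2 
   S2   S2  S4 
 * S3   S3  S2 
   S4   S4  S5 
   S5   S5  S6 
   S6   S6  S3 
(> = start, * = accepting)

start=S0 accept=S3 S0-a->S1 S0-b->S2 S1-a->S3 S1-b->S2 S2-a->S2 S2-b->S4 S3-a->S3 S3-b->S2 S4-a->S4 S4-b->S5 S5-a->S5 S5-b->S6 S6-a->S6 S6-b->S3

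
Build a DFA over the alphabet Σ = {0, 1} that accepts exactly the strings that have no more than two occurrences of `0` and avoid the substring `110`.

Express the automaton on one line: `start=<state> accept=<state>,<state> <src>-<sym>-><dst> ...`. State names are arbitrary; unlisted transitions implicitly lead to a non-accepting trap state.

start=s0 accept=s0,s1,s2,s3,s4 s0-0->s1 s0-1->s2 s1-0->s3 s1-1->s4 s2-0->s1 s2-1->s3 s3-0->s5 s3-1->s3 s4-0->s3 s4-1->s3 s5-0->s5 s5-1->s5

Handle the two conditions separately and then intersect. The first has 4 states tracking the count of `0`s, saturating at 3; the second has 4 states tracking partial matches of the forbidden pattern `110`. A product state is a pair (one from each), accepting exactly when both do. Minimizing collapses redundant product states.
A 6-state machine:
        0   1  
>* s0   s1  s2 
 * s1   s3  s4 
 * s2   s1  s3 
 * s3   s5  s3 
 * s4   s3  s3 
   s5   s5  s5 
(> = start, * = accepting)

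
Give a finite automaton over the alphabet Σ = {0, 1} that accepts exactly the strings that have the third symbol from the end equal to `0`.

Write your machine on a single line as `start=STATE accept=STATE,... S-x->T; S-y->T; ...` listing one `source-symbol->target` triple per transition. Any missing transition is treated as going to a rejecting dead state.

start=q0; accept=q7,q8,q9,q10; q0-0->q1; q0-1->q2; q1-0->q3; q1-1->q4; q2-0->q5; q2-1->q6; q3-0->q7; q3-1->q8; q4-0->q9; q4-1->q10; q5-0->q11; q5-1->q12; q6-0->q13; q6-1->q14; q7-0->q7; q7-1->q8; q8-0->q9; q8-1->q10; q9-0->q11; q9-1->q12; q10-0->q13; q10-1->q14; q11-0->q7; q11-1->q8; q12-0->q9; q12-1->q10; q13-0->q11; q13-1->q12; q14-0->q13; q14-1->q14

Because acceptance depends on a position counted from the end, the machine has to buffer the most recent 3 symbols. Make each state the string of the last up-to-3 symbols read; on input `x` shift the window left and append `x`. Accept when the buffered window has length 3 and begins with `0`.
15 states suffice.
          0    1  
>  q0     q1   q2 
   q1     q3   q4 
   q2     q5   q6 
   q3     q7   q8 
   q4     q9  q10 
   q5    q11  q12 
   q6    q13  q14 
 * q7     q7   q8 
 * q8     q9  q10 
 * q9    q11  q12 
 * q10   q13  q14 
   q11    q7   q8 
   q12    q9  q10 
   q13   q11  q12 
   q14   q13  q14 
(> = start, * = accepting)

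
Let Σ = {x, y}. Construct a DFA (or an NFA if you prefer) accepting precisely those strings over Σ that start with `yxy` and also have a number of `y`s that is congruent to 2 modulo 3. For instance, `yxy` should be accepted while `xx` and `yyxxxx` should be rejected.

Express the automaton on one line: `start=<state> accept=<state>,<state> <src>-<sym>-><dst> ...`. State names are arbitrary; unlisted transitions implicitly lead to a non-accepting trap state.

Run two small machines in parallel and take their product. One (5 states) tracks whether the input so far still matches the prefix `yxy`; the other (3 states) tracks the count of `y`s modulo 3. Each combined state is a pair, one component from each; accept when both components accept. Minimizing collapses redundant product states.
With 7 states:
        x   y  
>  s0   s1  s2 
   s1   s1  s1 
   s2   s3  s1 
   s3   s1  s4 
 * s4   s4  s5 
   s5   s5  s6 
   s6   s6  s4 
(> = start, * = accepting)

start=s0 accept=s4 s0-x->s1 s0-y->s2 s1-x->s1 s1-y->s1 s2-x->s3 s2-y->s1 s3-x->s1 s3-y->s4 s4-x->s4 s4-y->s5 s5-x->s5 s5-y->s6 s6-x->s6 s6-y->s4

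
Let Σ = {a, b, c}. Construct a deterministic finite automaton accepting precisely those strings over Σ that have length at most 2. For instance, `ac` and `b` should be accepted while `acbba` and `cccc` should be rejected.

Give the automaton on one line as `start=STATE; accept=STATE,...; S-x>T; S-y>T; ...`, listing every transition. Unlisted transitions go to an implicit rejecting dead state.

start=s0; accept=s0,s1,s2; s0-a>s1; s0-b>s1; s0-c>s1; s1-a>s2; s1-b>s2; s1-c>s2; s2-a>s3; s2-b>s3; s2-c>s3; s3-a>s3; s3-b>s3; s3-c>s3

We only need to distinguish lengths 0, 1, …, 2, and '>2'. Chain s0 → s1 → s2 → s3 on every symbol, with s3 looping. Accepting states: {s0, s1, s2}.
4 states suffice.
        a   b   c  
>* s0   s1  s1  s1 
 * s1   s2  s2  s2 
 * s2   s3  s3  s3 
   s3   s3  s3  s3 
(> = start, * = accepting)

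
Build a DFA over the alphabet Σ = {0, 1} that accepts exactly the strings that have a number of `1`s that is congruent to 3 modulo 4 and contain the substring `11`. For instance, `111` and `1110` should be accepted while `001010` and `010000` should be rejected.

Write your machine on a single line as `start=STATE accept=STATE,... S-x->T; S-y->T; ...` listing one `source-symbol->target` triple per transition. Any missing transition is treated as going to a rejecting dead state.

start=q0; accept=q5; q0-0->q0; q0-1->q1; q1-0->q2; q1-1->q3; q2-0->q2; q2-1->q4; q3-0->q3; q3-1->q5; q4-0->q6; q4-1->q5; q5-0->q5; q5-1->q7; q6-0->q6; q6-1->q8; q7-0->q7; q7-1->q9; q8-0->q10; q8-1->q7; q9-0->q9; q9-1->q3; q10-0->q10; q10-1->q11; q11-0->q0; q11-1->q9

Handle the two conditions separately and then intersect. The first has 4 states tracking the count of `1`s modulo 4; the second has 3 states tracking whether and how much of `11` has been seen. A product state is a pair (one from each), accepting exactly when both do.
With 12 states:
          0    1  
>  q0     q0   q1 
   q1     q2   q3 
   q2     q2   q4 
   q3     q3   q5 
   q4     q6   q5 
 * q5     q5   q7 
   q6     q6   q8 
   q7     q7   q9 
   q8    q10   q7 
   q9     q9   q3 
   q10   q10  q11 
   q11    q0   q9 
(> = start, * = accepting)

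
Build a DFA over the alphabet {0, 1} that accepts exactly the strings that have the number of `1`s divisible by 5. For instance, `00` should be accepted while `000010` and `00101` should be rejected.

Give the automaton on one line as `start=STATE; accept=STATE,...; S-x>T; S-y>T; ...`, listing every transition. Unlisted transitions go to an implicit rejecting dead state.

start=q0; accept=q0; q0-0>q0; q0-1>q1; q1-0>q1; q1-1>q2; q2-0>q2; q2-1>q3; q3-0>q3; q3-1>q4; q4-0>q4; q4-1>q0

Keep the running count of `1`s modulo 5: each `1` advances along the cycle q0 → q1 → q2 → q3 → q4 → q0 while other symbols loop. Accept at q0.
With 5 states:
        0   1  
>* q0   q0  q1 
   q1   q1  q2 
   q2   q2  q3 
   q3   q3  q4 
   q4   q4  q0 
(> = start, * = accepting)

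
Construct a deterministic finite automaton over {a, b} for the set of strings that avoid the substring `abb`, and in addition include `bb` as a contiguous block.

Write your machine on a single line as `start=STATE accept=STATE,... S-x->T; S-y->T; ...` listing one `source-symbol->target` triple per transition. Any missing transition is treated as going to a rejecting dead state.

Build one automaton per condition and run them in lockstep. The first has 4 states tracking partial matches of the forbidden pattern `abb`; the second has 3 states tracking whether and how much of `bb` has been seen. A product state is a pair (one from each), accepting exactly when both do. After merging equivalent states the machine shrinks.
A 6-state machine:
        a   b  
>  s0   s1  s2 
   s1   s1  s1 
   s2   s1  s3 
 * s3   s4  s3 
 * s4   s4  s5 
 * s5   s4  s1 
(> = start, * = accepting)

start=s0; accept=s3,s4,s5; s0-a->s1; s0-b->s2; s1-a->s1; s1-b->s1; s2-a->s1; s2-b->s3; s3-a->s4; s3-b->s3; s4-a->s4; s4-b->s5; s5-a->s4; s5-b->s1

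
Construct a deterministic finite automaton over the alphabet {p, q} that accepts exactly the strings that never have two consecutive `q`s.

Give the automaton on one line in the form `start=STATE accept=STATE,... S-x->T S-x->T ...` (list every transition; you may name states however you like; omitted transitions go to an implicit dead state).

Track partial matches of the forbidden pattern `qq`. State S2 is a dead state reached once `qq` has occurred; every other state accepts. S0 means no part of `qq` is currently matched.
With 3 states:
        p   q  
>* S0   S0  S1 
 * S1   S0  S2 
   S2   S2  S2 
(> = start, * = accepting)

start=S0 accept=S0,S1 S0-p->S0 S0-q->S1 S1-p->S0 S1-q->S2 S2-p->S2 S2-q->S2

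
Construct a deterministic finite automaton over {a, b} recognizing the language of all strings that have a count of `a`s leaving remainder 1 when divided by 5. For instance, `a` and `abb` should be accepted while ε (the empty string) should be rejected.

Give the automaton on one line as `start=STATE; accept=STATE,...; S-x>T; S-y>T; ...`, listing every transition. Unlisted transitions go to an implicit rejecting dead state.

start=q0; accept=q1; q0-a>q1; q0-b>q0; q1-a>q2; q1-b>q1; q2-a>q3; q2-b>q2; q3-a>q4; q3-b>q3; q4-a>q0; q4-b>q4

The only thing that matters is how many `a`s have appeared, reduced mod 5. Use one state per residue: q0 for 0, …, q4 for 4. Reading `a` moves to the next residue; anything else stays put. q1 is accepting.
        a   b  
>  q0   q1  q0 
 * q1   q2  q1 
   q2   q3  q2 
   q3   q4  q3 
   q4   q0  q4 
(> = start, * = accepting)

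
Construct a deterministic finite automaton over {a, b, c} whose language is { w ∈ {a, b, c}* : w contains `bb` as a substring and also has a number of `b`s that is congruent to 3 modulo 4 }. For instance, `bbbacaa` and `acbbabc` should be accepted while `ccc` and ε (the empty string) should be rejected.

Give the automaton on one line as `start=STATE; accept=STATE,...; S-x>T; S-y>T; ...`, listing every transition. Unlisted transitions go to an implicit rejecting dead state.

Build one automaton per condition and run them in lockstep. One (3 states) tracks whether and how much of `bb` has been seen; the other (4 states) tracks the count of `b`s modulo 4. Each combined state is a pair, one component from each; accept when both components accept.
          a    b    c  
>  q0     q0   q1   q0 
   q1     q2   q3   q2 
   q2     q2   q4   q2 
   q3     q3   q5   q3 
   q4     q6   q5   q6 
 * q5     q5   q7   q5 
   q6     q6   q8   q6 
   q7     q7   q9   q7 
   q8    q10   q7  q10 
   q9     q9   q3   q9 
   q10   q10  q11  q10 
   q11    q0   q9   q0 
(> = start, * = accepting)

start=q0; accept=q5; q0-a>q0; q0-b>q1; q0-c>q0; q1-a>q2; q1-b>q3; q1-c>q2; q2-a>q2; q2-b>q4; q2-c>q2; q3-a>q3; q3-b>q5; q3-c>q3; q4-a>q6; q4-b>q5; q4-c>q6; q5-a>q5; q5-b>q7; q5-c>q5; q6-a>q6; q6-b>q8; q6-c>q6; q7-a>q7; q7-b>q9; q7-c>q7; q8-a>q10; q8-b>q7; q8-c>q10; q9-a>q9; q9-b>q3; q9-c>q9; q10-a>q10; q10-b>q11; q10-c>q10; q11-a>q0; q11-b>q9; q11-c>q0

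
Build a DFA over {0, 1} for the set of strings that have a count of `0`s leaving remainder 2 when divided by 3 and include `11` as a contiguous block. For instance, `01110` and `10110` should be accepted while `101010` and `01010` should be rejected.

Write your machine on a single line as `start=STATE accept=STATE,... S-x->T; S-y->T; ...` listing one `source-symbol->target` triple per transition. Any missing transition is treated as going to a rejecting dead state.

start=q0; accept=q8; q0-0->q1; q0-1->q2; q1-0->q3; q1-1->q4; q2-0->q1; q2-1->q5; q3-0->q0; q3-1->q6; q4-0->q3; q4-1->q7; q5-0->q7; q5-1->q5; q6-0->q0; q6-1->q8; q7-0->q8; q7-1->q7; q8-0->q5; q8-1->q8

Handle the two conditions separately and then intersect. One (3 states) tracks the count of `0`s modulo 3; the other (3 states) tracks whether and how much of `11` has been seen. Each combined state is a pair, one component from each; accept when both components accept.
A 9-state machine:
        0   1  
>  q0   q1  q2 
   q1   q3  q4 
   q2   q1  q5 
   q3   q0  q6 
   q4   q3  q7 
   q5   q7  q5 
   q6   q0  q8 
   q7   q8  q7 
 * q8   q5  q8 
(> = start, * = accepting)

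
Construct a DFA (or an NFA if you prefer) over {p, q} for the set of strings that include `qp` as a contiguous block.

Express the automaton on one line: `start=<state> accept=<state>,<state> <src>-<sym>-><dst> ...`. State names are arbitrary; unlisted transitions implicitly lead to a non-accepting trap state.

start=S0 accept=S2 S0-p->S0 S0-q->S1 S1-p->S2 S1-q->S1 S2-p->S2 S2-q->S2

Track how much of `qp` has been matched so far: state S0 is no progress, S2 is the absorbing accept state reached once `qp` has occurred. Intermediate states record partial matches; on a mismatch, fall back to the longest reusable overlap.
A 3-state machine:
        p   q  
>  S0   S0  S1 
   S1   S2  S1 
 * S2   S2  S2 
(> = start, * = accepting)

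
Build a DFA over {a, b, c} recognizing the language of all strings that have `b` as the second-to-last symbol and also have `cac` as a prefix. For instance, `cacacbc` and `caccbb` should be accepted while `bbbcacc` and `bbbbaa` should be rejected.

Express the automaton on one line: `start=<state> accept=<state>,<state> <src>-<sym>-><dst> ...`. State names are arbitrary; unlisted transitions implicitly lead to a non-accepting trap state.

start=S0 accept=S6,S7 S0-a->S1 S0-b->S1 S0-c->S2 S1-a->S1 S1-b->S1 S1-c->S1 S2-a->S3 S2-b->S1 S2-c->S1 S3-a->S1 S3-b->S1 S3-c->S4 S4-a->S4 S4-b->S5 S4-c->S4 S5-a->S6 S5-b->S7 S5-c->S6 S6-a->S4 S6-b->S5 S6-c->S4 S7-a->S6 S7-b->S7 S7-c->S6

Handle the two conditions separately and then intersect. The first has 13 states tracking the last 2 symbols read; the second has 5 states tracking whether the input so far still matches the prefix `cac`. A product state is a pair (one from each), accepting exactly when both do. Equivalent product states are then merged.
An 8-state machine:
        a   b   c  
>  S0   S1  S1  S2 
   S1   S1  S1  S1 
   S2   S3  S1  S1 
   S3   S1  S1  S4 
   S4   S4  S5  S4 
   S5   S6  S7  S6 
 * S6   S4  S5  S4 
 * S7   S6  S7  S6 
(> = start, * = accepting)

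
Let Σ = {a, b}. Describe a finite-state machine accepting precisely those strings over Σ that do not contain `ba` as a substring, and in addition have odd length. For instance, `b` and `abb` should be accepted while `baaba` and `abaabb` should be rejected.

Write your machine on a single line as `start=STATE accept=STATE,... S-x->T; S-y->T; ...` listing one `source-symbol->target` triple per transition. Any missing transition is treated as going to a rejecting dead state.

start=q0; accept=q1,q2; q0-a->q1; q0-b->q2; q1-a->q0; q1-b->q3; q2-a->q4; q2-b->q3; q3-a->q4; q3-b->q2; q4-a->q4; q4-b->q4

Build one automaton per condition and run them in lockstep. The first has 3 states tracking partial matches of the forbidden pattern `ba`; the second has 2 states tracking the input length modulo 2. A product state is a pair (one from each), accepting exactly when both do. Equivalent product states are then merged.
A 5-state machine:
        a   b  
>  q0   q1  q2 
 * q1   q0  q3 
 * q2   q4  q3 
   q3   q4  q2 
   q4   q4  q4 
(> = start, * = accepting)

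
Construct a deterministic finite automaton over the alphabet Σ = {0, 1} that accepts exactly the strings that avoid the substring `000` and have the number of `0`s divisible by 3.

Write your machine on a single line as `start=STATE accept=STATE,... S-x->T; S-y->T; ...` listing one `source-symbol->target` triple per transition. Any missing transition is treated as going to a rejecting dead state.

Run two small machines in parallel and take their product. One (4 states) tracks partial matches of the forbidden pattern `000`; the other (3 states) tracks the count of `0`s modulo 3. Each combined state is a pair, one component from each; accept when both components accept. Equivalent product states are then merged.
10 states suffice.
        0   1  
>* S0   S1  S0 
   S1   S2  S3 
   S2   S4  S5 
   S3   S6  S3 
   S4   S4  S4 
   S5   S7  S5 
   S6   S8  S5 
 * S7   S9  S0 
 * S8   S4  S0 
   S9   S4  S3 
(> = start, * = accepting)

start=S0; accept=S0,S7,S8; S0-0->S1; S0-1->S0; S1-0->S2; S1-1->S3; S2-0->S4; S2-1->S5; S3-0->S6; S3-1->S3; S4-0->S4; S4-1->S4; S5-0->S7; S5-1->S5; S6-0->S8; S6-1->S5; S7-0->S9; S7-1->S0; S8-0->S4; S8-1->S0; S9-0->S4; S9-1->S3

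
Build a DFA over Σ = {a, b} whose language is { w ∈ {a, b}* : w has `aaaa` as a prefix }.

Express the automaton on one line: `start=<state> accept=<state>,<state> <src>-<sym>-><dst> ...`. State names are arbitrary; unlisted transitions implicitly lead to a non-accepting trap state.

start=q0 accept=q4 q0-a->q1 q0-b->q5 q1-a->q2 q1-b->q5 q2-a->q3 q2-b->q5 q3-a->q4 q3-b->q5 q4-a->q4 q4-b->q4 q5-a->q5 q5-b->q5

Walk along `aaaa` while the input agrees: from q0 take `a` to q1, and so on. Any deviation drops to the rejecting sink q5. Once q4 is reached the prefix is confirmed and every continuation is accepted.
A 6-state machine:
        a   b  
>  q0   q1  q5 
   q1   q2  q5 
   q2   q3  q5 
   q3   q4  q5 
 * q4   q4  q4 
   q5   q5  q5 
(> = start, * = accepting)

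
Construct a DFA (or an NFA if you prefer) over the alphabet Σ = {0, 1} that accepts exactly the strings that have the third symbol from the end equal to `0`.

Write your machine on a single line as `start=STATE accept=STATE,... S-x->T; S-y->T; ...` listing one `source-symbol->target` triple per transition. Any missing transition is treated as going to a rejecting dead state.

start=q0; accept=q7,q8,q9,q10; q0-0->q1; q0-1->q2; q1-0->q3; q1-1->q4; q2-0->q5; q2-1->q6; q3-0->q7; q3-1->q8; q4-0->q9; q4-1->q10; q5-0->q11; q5-1->q12; q6-0->q13; q6-1->q14; q7-0->q7; q7-1->q8; q8-0->q9; q8-1->q10; q9-0->q11; q9-1->q12; q10-0->q13; q10-1->q14; q11-0->q7; q11-1->q8; q12-0->q9; q12-1->q10; q13-0->q11; q13-1->q12; q14-0->q13; q14-1->q14

A DFA must remember the last 3 symbols (since which symbol is third-to-last isn't known until the input ends). Use one state per possible window of the last ≤3 symbols; accept from those whose window starts with `0`.
A 15-state machine:
          0    1  
>  q0     q1   q2 
   q1     q3   q4 
   q2     q5   q6 
   q3     q7   q8 
   q4     q9  q10 
   q5    q11  q12 
   q6    q13  q14 
 * q7     q7   q8 
 * q8     q9  q10 
 * q9    q11  q12 
 * q10   q13  q14 
   q11    q7   q8 
   q12    q9  q10 
   q13   q11  q12 
   q14   q13  q14 
(> = start, * = accepting)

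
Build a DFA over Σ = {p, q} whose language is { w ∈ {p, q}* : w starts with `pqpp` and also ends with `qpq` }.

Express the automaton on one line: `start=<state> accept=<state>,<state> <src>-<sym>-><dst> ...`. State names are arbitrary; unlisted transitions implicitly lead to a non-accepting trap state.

Build one automaton per condition and run them in lockstep. The first has 6 states tracking whether the input so far still matches the prefix `pqpp`; the second has 4 states tracking how much of the suffix `qpq` has currently been matched. A product state is a pair (one from each), accepting exactly when both do. Equivalent product states are then merged.
9 states suffice.
       p  q 
>  A   B  C 
   B   C  D 
   C   C  C 
   D   E  C 
   E   F  C 
   F   F  G 
   G   H  G 
   H   F  I 
 * I   H  G 
(> = start, * = accepting)

start=A accept=I A-p->B A-q->C B-p->C B-q->D C-p->C C-q->C D-p->E D-q->C E-p->F E-q->C F-p->F F-q->G G-p->H G-q->G H-p->F H-q->I I-p->H I-q->G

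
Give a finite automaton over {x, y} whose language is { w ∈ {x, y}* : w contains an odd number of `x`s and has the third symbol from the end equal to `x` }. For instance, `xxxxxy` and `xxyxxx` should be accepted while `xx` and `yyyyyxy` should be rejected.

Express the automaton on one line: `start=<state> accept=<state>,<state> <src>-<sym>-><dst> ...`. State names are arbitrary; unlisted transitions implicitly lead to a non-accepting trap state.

start=q0 accept=q4,q7,q8,q9 q0-x->q1 q0-y->q0 q1-x->q2 q1-y->q3 q2-x->q4 q2-y->q5 q3-x->q6 q3-y->q7 q4-x->q2 q4-y->q8 q5-x->q9 q5-y->q0 q6-x->q10 q6-y->q5 q7-x->q6 q7-y->q11 q8-x->q6 q8-y->q7 q9-x->q2 q9-y->q3 q10-x->q2 q10-y->q8 q11-x->q6 q11-y->q11

Handle the two conditions separately and then intersect. One (2 states) tracks the count of `x`s modulo 2; the other (15 states) tracks the last 3 symbols read. Each combined state is a pair, one component from each; accept when both components accept. After merging equivalent states the machine shrinks.
With 12 states:
          x    y  
>  q0     q1   q0 
   q1     q2   q3 
   q2     q4   q5 
   q3     q6   q7 
 * q4     q2   q8 
   q5     q9   q0 
   q6    q10   q5 
 * q7     q6  q11 
 * q8     q6   q7 
 * q9     q2   q3 
   q10    q2   q8 
   q11    q6  q11 
(> = start, * = accepting)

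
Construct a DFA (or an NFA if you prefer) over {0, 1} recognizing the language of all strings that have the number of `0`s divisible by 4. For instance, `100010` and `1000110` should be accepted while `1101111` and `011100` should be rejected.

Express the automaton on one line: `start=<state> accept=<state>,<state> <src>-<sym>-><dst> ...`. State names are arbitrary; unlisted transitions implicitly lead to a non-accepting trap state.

start=S0 accept=S0 S0-0->S1 S0-1->S0 S1-0->S2 S1-1->S1 S2-0->S3 S2-1->S2 S3-0->S0 S3-1->S3

Keep the running count of `0`s modulo 4: each `0` advances along the cycle S0 → S1 → S2 → S3 → S0 while other symbols loop. Accept at S0.
        0   1  
>* S0   S1  S0 
   S1   S2  S1 
   S2   S3  S2 
   S3   S0  S3 
(> = start, * = accepting)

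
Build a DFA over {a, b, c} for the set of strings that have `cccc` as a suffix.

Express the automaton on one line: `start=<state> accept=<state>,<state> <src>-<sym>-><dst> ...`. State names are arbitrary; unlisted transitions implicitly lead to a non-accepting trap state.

start=q0 accept=q4 q0-a->q0 q0-b->q0 q0-c->q1 q1-a->q0 q1-b->q0 q1-c->q2 q2-a->q0 q2-b->q0 q2-c->q3 q3-a->q0 q3-b->q0 q3-c->q4 q4-a->q0 q4-b->q0 q4-c->q4

Let each state record the length of the longest suffix of the input read so far that is also a prefix of `cccc`. q1 means the last symbol is `c`; q2 means the last 2 symbols are `cc`; q3 means the last 3 symbols are `ccc`; q4 means the last 4 symbols are `cccc`. Accept only at q4, where the string currently ends in `cccc`.
5 states suffice.
        a   b   c  
>  q0   q0  q0  q1 
   q1   q0  q0  q2 
   q2   q0  q0  q3 
   q3   q0  q0  q4 
 * q4   q0  q0  q4 
(> = start, * = accepting)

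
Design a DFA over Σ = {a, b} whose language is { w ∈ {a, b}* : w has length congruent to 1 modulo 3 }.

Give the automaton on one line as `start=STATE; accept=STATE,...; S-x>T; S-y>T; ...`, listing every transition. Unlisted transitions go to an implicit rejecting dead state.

Count input length modulo 3: every symbol advances one step around the cycle S0 → S1 → S2 → S0. Accept at S1.
With 3 states:
        a   b  
>  S0   S1  S1 
 * S1   S2  S2 
   S2   S0  S0 
(> = start, * = accepting)

start=S0; accept=S1; S0-a>S1; S0-b>S1; S1-a>S2; S1-b>S2; S2-a>S0; S2-b>S0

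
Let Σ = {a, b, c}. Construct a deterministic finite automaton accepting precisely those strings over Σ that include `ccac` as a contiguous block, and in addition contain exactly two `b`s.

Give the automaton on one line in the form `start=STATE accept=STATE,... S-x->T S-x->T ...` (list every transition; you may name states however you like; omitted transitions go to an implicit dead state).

start=S0 accept=S18 S0-a->S0 S0-b->S1 S0-c->S2 S1-a->S1 S1-b->S3 S1-c->S4 S2-a->S0 S2-b->S1 S2-c->S5 S3-a->S3 S3-b->S6 S3-c->S7 S4-a->S1 S4-b->S3 S4-c->S8 S5-a->S9 S5-b->S1 S5-c->S5 S6-a->S6 S6-b->S6 S6-c->S10 S7-a->S3 S7-b->S6 S7-c->S11 S8-a->S12 S8-b->S3 S8-c->S8 S9-a->S0 S9-b->S1 S9-c->S13 S10-a->S6 S10-b->S6 S10-c->S14 S11-a->S15 S11-b->S6 S11-c->S11 S12-a->S1 S12-b->S3 S12-c->S16 S13-a->S13 S13-b->S16 S13-c->S13 S14-a->S17 S14-b->S6 S14-c->S14 S15-a->S3 S15-b->S6 S15-c->S18 S16-a->S16 S16-b->S18 S16-c->S16 S17-a->S6 S17-b->S6 S17-c->S19 S18-a->S18 S18-b->S19 S18-c->S18 S19-a->S19 S19-b->S19 S19-c->S19

Run two small machines in parallel and take their product. The first has 5 states tracking whether and how much of `ccac` has been seen; the second has 4 states tracking the count of `b`s, saturating at 3. A product state is a pair (one from each), accepting exactly when both do.
With 20 states:
          a    b    c  
>  S0     S0   S1   S2 
   S1     S1   S3   S4 
   S2     S0   S1   S5 
   S3     S3   S6   S7 
   S4     S1   S3   S8 
   S5     S9   S1   S5 
   S6     S6   S6  S10 
   S7     S3   S6  S11 
   S8    S12   S3   S8 
   S9     S0   S1  S13 
   S10    S6   S6  S14 
   S11   S15   S6  S11 
   S12    S1   S3  S16 
   S13   S13  S16  S13 
   S14   S17   S6  S14 
   S15    S3   S6  S18 
   S16   S16  S18  S16 
   S17    S6   S6  S19 
 * S18   S18  S19  S18 
   S19   S19  S19  S19 
(> = start, * = accepting)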